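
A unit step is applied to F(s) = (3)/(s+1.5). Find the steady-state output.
FVT: lim_{t→∞} y(t) = lim_{s→0} s*Y(s) where Y(s) = F(s)/s.
= lim_{s→0} F(s) = F(0) = num(0)/den(0) = 3/1.5 = 2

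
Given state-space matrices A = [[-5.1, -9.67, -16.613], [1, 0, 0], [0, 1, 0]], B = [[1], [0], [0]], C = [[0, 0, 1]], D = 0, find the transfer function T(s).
T(s) = C(sI - A)⁻¹B + D.
Characteristic polynomial det(sI - A) = s^3 + 5.1*s^2 + 9.67*s + 16.613.
Numerator from C·adj(sI-A)·B + D·det(sI-A) = 1.
T(s) = (1)/(s^3 + 5.1*s^2 + 9.67*s + 16.613)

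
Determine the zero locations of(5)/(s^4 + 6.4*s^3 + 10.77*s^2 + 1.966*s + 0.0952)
Numerator is a nonzero constant (5) → Zeros: none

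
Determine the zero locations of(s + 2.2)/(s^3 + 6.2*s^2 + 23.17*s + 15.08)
Set numerator = 0: s + 2.2 = 0 → Zeros: -2.2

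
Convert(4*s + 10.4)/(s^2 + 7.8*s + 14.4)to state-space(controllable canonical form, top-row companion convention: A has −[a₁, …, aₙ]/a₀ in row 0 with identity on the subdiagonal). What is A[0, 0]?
Reachable canonical form for den = s^2 + 7.8*s + 14.4: top row of A = -[a₁,a₂,...,aₙ]/a₀, ones on the subdiagonal, zeros elsewhere.
A = [[-7.8, -14.4], [1, 0]].
A[0,0] = -7.8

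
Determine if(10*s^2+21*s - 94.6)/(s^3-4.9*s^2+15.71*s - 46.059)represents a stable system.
Denominator: s^3 - 4.9*s^2 + 15.71*s - 46.059 = (s - 3.9)(s^2 - s + 11.81). Poles: 0.5 + 3.4j, 0.5 - 3.4j, 3.9. All Re(p)<0: No (unstable)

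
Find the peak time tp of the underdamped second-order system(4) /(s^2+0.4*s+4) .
Standard form: ωn²/(s²+2ζωn·s+ωn²) → ωn = 2, ζ = 0.1.
ωd = ωn·√(1-ζ²) = 2·√(1-0.1²) = 1.99.
tp = π/ωd = π/1.99 = 1.579 s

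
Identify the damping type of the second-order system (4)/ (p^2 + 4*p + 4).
Standard form: ωn²/(p²+2ζωn·p+ωn²) gives ωn=2, ζ=1.
Critically damped (ζ = 1)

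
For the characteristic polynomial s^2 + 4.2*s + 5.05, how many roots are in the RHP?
Poles: -2.1 + 0.8j, -2.1 - 0.8j. RHP poles (Re>0): 0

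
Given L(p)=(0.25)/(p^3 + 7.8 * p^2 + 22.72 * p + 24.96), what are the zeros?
Numerator is a nonzero constant (0.25) → Zeros: none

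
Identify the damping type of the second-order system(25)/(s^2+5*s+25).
Standard form: ωn²/(s²+2ζωn·s+ωn²) gives ωn=5, ζ=0.5.
Underdamped (ζ = 0.5 < 1)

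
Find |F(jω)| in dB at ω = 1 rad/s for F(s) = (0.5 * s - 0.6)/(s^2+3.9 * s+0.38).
Substitute s = j*1: F(j1) = 0.1489 + 0.130175j.
|F(j1)| = sqrt(Re² + Im²) = 0.1978.
20*log₁₀(0.1978) = -14.08 dB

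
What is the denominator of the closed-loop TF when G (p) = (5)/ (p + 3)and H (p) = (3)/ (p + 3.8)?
Characteristic poly = G_den * H_den + G_num * H_num = (p^2 + 6.8*p + 11.4) + (15) = p^2 + 6.8*p + 26.4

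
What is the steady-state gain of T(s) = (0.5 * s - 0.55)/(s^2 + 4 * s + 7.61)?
DC gain = T(0) = num(0)/den(0) = -0.55/7.61 = -0.07227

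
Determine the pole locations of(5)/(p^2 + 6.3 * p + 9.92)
Set denominator = 0: p^2 + 6.3*p + 9.92 = (p + 3.1)(p + 3.2) = 0 → Poles: -3.1, -3.2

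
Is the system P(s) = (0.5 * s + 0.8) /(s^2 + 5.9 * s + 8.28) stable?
Denominator: s^2 + 5.9*s + 8.28 = (s + 3.6)(s + 2.3). Poles: -2.3, -3.6. All Re(p)<0: Yes (stable)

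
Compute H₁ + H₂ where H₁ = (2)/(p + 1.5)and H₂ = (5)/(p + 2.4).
Parallel: H = H₁ + H₂ = (n₁·d₂ + n₂·d₁)/(d₁·d₂).
n₁·d₂ = 2*p + 4.8. n₂·d₁ = 5*p + 7.5. Sum = 7*p + 12.3. d₁·d₂ = p^2 + 3.9*p + 3.6.
H(p) = (7*p + 12.3)/(p^2 + 3.9*p + 3.6)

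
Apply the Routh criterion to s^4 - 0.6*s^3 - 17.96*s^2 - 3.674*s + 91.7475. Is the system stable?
Routh array:
s^4: [1, -17.96, 91.7475]; s^3: [-0.6, -3.674]; s^2: [-24.0833, 91.7475]; s^1: [-5.95975]; s^0: [91.7475]
First column: [1, -0.6, -24.0833, -5.95975, 91.7475]. Sign changes = 2.
No, unstable (2 RHP root(s))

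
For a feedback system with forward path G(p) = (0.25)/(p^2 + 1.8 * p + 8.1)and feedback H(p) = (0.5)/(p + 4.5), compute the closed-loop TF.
Closed-loop T = G/(1+GH).
Numerator: G_num * H_den = 0.25*p + 1.125.
Denominator: G_den * H_den + G_num * H_num = (p^3 + 6.3*p^2 + 16.2*p + 36.45) + (0.125) = p^3 + 6.3*p^2 + 16.2*p + 36.575.
T(p) = (0.25*p + 1.125)/(p^3 + 6.3*p^2 + 16.2*p + 36.575)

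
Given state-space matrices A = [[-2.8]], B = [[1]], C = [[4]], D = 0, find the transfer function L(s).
L(s) = C(sI - A)⁻¹B + D.
Characteristic polynomial det(sI - A) = s + 2.8.
Numerator from C·adj(sI-A)·B + D·det(sI-A) = 4.
L(s) = (4)/(s + 2.8)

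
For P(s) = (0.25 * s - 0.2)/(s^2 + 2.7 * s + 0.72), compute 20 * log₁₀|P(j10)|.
Substitute s = j*10: P(j10) = 0.00825241 - 0.022937j.
|P(j10)| = sqrt(Re² + Im²) = 0.02438.
20*log₁₀(0.02438) = -32.26 dB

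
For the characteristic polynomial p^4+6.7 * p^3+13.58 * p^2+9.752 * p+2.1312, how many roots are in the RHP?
p^4 + 6.7*p^3 + 13.58*p^2 + 9.752*p + 2.1312 = (p + 3.7)(p + 0.8)(p + 1.8)(p + 0.4). Poles: -0.4, -0.8, -1.8, -3.7. RHP poles (Re>0): 0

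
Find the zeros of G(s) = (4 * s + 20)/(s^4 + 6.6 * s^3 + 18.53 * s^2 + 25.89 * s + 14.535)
Set numerator = 0: 4*s + 20 = 0 → Zeros: -5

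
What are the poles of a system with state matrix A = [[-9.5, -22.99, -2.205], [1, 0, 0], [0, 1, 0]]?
Eigenvalues solve det(λI - A) = 0.
Characteristic polynomial: λ^3 + 9.5*λ^2 + 22.99*λ + 2.205 = 0.
Factor: (λ + 4.5)(λ + 4.9)(λ + 0.1) = 0.
Roots: -0.1, -4.5, -4.9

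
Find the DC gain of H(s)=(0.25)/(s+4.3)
DC gain = H(0) = num(0)/den(0) = 0.25/4.3 = 0.05814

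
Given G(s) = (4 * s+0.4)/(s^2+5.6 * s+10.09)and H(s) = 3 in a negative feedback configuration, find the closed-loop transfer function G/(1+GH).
Closed-loop T = G/(1+GH).
Numerator: G_num * H_den = 4*s + 0.4.
Denominator: G_den * H_den + G_num * H_num = (s^2 + 5.6*s + 10.09) + (12*s + 1.2) = s^2 + 17.6*s + 11.29.
T(s) = (4*s + 0.4)/(s^2 + 17.6*s + 11.29)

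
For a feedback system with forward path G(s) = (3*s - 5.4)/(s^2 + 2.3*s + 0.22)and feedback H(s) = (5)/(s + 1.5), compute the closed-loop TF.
Closed-loop T = G/(1+GH).
Numerator: G_num * H_den = 3*s^2 - 0.9*s - 8.1.
Denominator: G_den * H_den + G_num * H_num = (s^3 + 3.8*s^2 + 3.67*s + 0.33) + (15*s - 27) = s^3 + 3.8*s^2 + 18.67*s - 26.67.
T(s) = (3*s^2 - 0.9*s - 8.1)/(s^3 + 3.8*s^2 + 18.67*s - 26.67)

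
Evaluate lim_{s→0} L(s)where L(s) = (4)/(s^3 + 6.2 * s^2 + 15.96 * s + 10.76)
DC gain = L(0) = num(0)/den(0) = 4/10.76 = 0.3717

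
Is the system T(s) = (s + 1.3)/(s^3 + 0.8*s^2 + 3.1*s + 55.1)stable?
Denominator: s^3 + 0.8*s^2 + 3.1*s + 55.1 = (s + 3.8)(s^2 - 3*s + 14.5). Poles: -3.8, 1.5 + 3.5j, 1.5 - 3.5j. All Re(p)<0: No (unstable)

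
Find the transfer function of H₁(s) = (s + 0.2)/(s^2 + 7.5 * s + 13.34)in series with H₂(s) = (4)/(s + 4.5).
Series: H = H₁ · H₂ = (n₁·n₂)/(d₁·d₂).
Num: n₁·n₂ = 4*s + 0.8. Den: d₁·d₂ = s^3 + 12*s^2 + 47.09*s + 60.03.
H(s) = (4*s + 0.8)/(s^3 + 12*s^2 + 47.09*s + 60.03)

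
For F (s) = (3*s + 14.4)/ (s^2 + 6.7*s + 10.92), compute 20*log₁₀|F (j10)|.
Substitute s = j*10: F(j10) = 0.0585346 - 0.29275j.
|F(j10)| = sqrt(Re² + Im²) = 0.2985.
20*log₁₀(0.2985) = -10.50 dB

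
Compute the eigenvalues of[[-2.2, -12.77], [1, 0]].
Eigenvalues solve det(λI - A) = 0.
Characteristic polynomial: λ^2 + 2.2*λ + 12.77 = 0.
Roots: -1.1 + 3.4j, -1.1 - 3.4j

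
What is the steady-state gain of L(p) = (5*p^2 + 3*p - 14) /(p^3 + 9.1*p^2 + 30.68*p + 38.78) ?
DC gain = L(0) = num(0)/den(0) = -14/38.78 = -0.361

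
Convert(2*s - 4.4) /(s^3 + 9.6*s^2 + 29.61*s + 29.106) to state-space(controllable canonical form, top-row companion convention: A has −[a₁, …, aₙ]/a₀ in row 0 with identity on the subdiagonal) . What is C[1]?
Reachable canonical form: C = numerator coefficients (right-aligned, zero-padded to length n).
num = 2*s - 4.4, C = [[0, 2, -4.4]].
C[1] = 2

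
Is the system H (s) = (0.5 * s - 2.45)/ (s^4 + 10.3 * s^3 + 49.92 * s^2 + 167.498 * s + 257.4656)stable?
Denominator: s^4 + 10.3*s^3 + 49.92*s^2 + 167.498*s + 257.4656 = (s + 4.9)(s + 3.2)(s^2 + 2.2*s + 16.42). Poles: -1.1 + 3.9j, -1.1 - 3.9j, -3.2, -4.9. All Re(p)<0: Yes (stable)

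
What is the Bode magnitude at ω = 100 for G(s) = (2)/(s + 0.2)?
Substitute s = j*100: G(j100) = 3.99998e-05 - 0.0199999j.
|G(j100)| = sqrt(Re² + Im²) = 0.02.
20*log₁₀(0.02) = -33.98 dB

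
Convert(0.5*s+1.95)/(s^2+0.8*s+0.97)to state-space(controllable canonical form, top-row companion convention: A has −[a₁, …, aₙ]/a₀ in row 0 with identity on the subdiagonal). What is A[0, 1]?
Reachable canonical form for den = s^2 + 0.8*s + 0.97: top row of A = -[a₁,a₂,...,aₙ]/a₀, ones on the subdiagonal, zeros elsewhere.
A = [[-0.8, -0.97], [1, 0]].
A[0,1] = -0.97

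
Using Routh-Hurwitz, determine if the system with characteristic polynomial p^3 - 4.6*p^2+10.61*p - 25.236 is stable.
Routh array:
p^3: [1, 10.61]; p^2: [-4.6, -25.236]; p^1: [5.12391]; p^0: [-25.236]
First column: [1, -4.6, 5.12391, -25.236]. Sign changes = 3.
No, unstable (3 RHP root(s))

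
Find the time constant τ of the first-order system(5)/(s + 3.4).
First-order system: τ = -1/pole. Pole = -3.4. τ = -1/(-3.4) = 0.2941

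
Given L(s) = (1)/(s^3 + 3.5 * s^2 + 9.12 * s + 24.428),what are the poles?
Set denominator = 0: s^3 + 3.5*s^2 + 9.12*s + 24.428 = (s + 3.1)(s^2 + 0.4*s + 7.88) = 0 → Poles: -0.2 + 2.8j, -0.2 - 2.8j, -3.1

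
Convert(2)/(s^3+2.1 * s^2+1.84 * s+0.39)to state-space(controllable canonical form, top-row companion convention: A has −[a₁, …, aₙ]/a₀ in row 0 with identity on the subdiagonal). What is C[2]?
Reachable canonical form: C = numerator coefficients (right-aligned, zero-padded to length n).
num = 2, C = [[0, 0, 2]].
C[2] = 2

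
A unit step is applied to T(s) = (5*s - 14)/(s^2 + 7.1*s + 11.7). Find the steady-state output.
FVT: lim_{t→∞} y(t) = lim_{s→0} s*Y(s) where Y(s) = T(s)/s.
= lim_{s→0} T(s) = T(0) = num(0)/den(0) = -14/11.7 = -1.197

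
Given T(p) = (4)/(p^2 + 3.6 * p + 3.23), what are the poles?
Set denominator = 0: p^2 + 3.6*p + 3.23 = (p + 1.7)(p + 1.9) = 0 → Poles: -1.7, -1.9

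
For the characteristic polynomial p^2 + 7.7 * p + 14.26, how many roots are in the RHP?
p^2 + 7.7*p + 14.26 = (p + 4.6)(p + 3.1). Poles: -3.1, -4.6. RHP poles (Re>0): 0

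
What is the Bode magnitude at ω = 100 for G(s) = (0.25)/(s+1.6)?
Substitute s = j*100: G(j100) = 3.99898e-05 - 0.00249936j.
|G(j100)| = sqrt(Re² + Im²) = 0.0025.
20*log₁₀(0.0025) = -52.04 dB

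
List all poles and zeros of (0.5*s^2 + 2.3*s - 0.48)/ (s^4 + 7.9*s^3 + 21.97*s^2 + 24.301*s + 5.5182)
Set denominator = 0: s^4 + 7.9*s^3 + 21.97*s^2 + 24.301*s + 5.5182 = (s + 3.4)(s + 0.3)(s^2 + 4.2*s + 5.41) = 0 → Poles: -0.3, -2.1 + 1j, -2.1 - 1j, -3.4
Set numerator = 0: 0.5*s^2 + 2.3*s - 0.48 = 0.5*(s - 0.2)(s + 4.8) = 0 → Zeros: -4.8, 0.2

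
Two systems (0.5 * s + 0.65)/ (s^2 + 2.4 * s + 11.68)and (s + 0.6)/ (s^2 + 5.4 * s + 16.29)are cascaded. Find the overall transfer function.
Series: H = H₁ · H₂ = (n₁·n₂)/(d₁·d₂).
Num: n₁·n₂ = 0.5*s^2 + 0.95*s + 0.39. Den: d₁·d₂ = s^4 + 7.8*s^3 + 40.93*s^2 + 102.168*s + 190.2672.
H(s) = (0.5*s^2 + 0.95*s + 0.39)/(s^4 + 7.8*s^3 + 40.93*s^2 + 102.168*s + 190.2672)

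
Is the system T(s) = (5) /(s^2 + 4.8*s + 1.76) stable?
Denominator: s^2 + 4.8*s + 1.76 = (s + 4.4)(s + 0.4). Poles: -0.4, -4.4. All Re(p)<0: Yes (stable)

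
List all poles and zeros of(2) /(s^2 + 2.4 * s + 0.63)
Set denominator = 0: s^2 + 2.4*s + 0.63 = (s + 0.3)(s + 2.1) = 0 → Poles: -0.3, -2.1
Numerator is a nonzero constant (2) → Zeros: none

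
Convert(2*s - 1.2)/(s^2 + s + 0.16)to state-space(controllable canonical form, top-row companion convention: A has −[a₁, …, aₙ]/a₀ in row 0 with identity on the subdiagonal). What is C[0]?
Reachable canonical form: C = numerator coefficients (right-aligned, zero-padded to length n).
num = 2*s - 1.2, C = [[2, -1.2]].
C[0] = 2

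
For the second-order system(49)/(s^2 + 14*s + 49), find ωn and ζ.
Standard form: ωn²/(s²+2ζωn·s+ωn²).
const=49=ωn² → ωn=7, s coeff=14=2ζωn → ζ=1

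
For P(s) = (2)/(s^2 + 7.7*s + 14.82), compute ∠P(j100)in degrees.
Substitute s = j*100: P(j100) = -0.000199113 - 1.53544e-05j.
∠P(j100) = atan2(Im, Re) = atan2(-1.53544e-05, -0.000199113) = -175.59°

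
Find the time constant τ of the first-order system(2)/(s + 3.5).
First-order system: τ = -1/pole. Pole = -3.5. τ = -1/(-3.5) = 0.2857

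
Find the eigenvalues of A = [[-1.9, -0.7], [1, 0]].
Eigenvalues solve det(λI - A) = 0.
Characteristic polynomial: λ^2 + 1.9*λ + 0.7 = 0.
Factor: (λ + 0.5)(λ + 1.4) = 0.
Roots: -0.5, -1.4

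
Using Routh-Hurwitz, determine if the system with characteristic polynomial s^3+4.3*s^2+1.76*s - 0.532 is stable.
Routh array:
s^3: [1, 1.76]; s^2: [4.3, -0.532]; s^1: [1.88372]; s^0: [-0.532]
First column: [1, 4.3, 1.88372, -0.532]. Sign changes = 1.
No, unstable (1 RHP root(s))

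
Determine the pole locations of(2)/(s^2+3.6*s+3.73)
Set denominator = 0: s^2 + 3.6*s + 3.73 = 0 → Poles: -1.8 + 0.7j, -1.8 - 0.7j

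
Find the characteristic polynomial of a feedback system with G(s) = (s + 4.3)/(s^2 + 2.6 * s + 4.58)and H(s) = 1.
Characteristic poly = G_den * H_den + G_num * H_num = (s^2 + 2.6*s + 4.58) + (s + 4.3) = s^2 + 3.6*s + 8.88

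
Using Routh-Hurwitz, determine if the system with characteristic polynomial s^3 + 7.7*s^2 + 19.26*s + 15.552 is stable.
Routh array:
s^3: [1, 19.26]; s^2: [7.7, 15.552]; s^1: [17.2403]; s^0: [15.552]
First column: [1, 7.7, 17.2403, 15.552]. Sign changes = 0.
Yes, stable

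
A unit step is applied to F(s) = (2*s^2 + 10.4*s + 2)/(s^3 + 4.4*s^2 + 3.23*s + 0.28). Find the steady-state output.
FVT: lim_{t→∞} y(t) = lim_{s→0} s*Y(s) where Y(s) = F(s)/s.
= lim_{s→0} F(s) = F(0) = num(0)/den(0) = 2/0.28 = 7.143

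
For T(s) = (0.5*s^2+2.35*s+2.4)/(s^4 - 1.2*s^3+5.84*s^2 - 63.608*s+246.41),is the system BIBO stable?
Denominator: s^4 - 1.2*s^3 + 5.84*s^2 - 63.608*s + 246.41 = (s^2 - 5.8*s + 12.02)(s^2 + 4.6*s + 20.5). Poles: -2.3 + 3.9j, -2.3 - 3.9j, 2.9 + 1.9j, 2.9 - 1.9j. All Re(p)<0: No (unstable)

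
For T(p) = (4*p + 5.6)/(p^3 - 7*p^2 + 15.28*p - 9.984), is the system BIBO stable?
Denominator: p^3 - 7*p^2 + 15.28*p - 9.984 = (p - 2.6)(p - 1.2)(p - 3.2). Poles: 1.2, 2.6, 3.2. All Re(p)<0: No (unstable)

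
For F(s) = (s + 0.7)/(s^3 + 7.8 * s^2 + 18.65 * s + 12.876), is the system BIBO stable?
Denominator: s^3 + 7.8*s^2 + 18.65*s + 12.876 = (s + 1.2)(s + 2.9)(s + 3.7). Poles: -1.2, -2.9, -3.7. All Re(p)<0: Yes (stable)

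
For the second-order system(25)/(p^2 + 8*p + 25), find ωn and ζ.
Standard form: ωn²/(p²+2ζωn·p+ωn²).
const=25=ωn² → ωn=5, p coeff=8=2ζωn → ζ=0.8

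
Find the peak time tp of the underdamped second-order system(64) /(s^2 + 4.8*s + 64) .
Standard form: ωn²/(s²+2ζωn·s+ωn²) → ωn = 8, ζ = 0.3.
ωd = ωn·√(1-ζ²) = 8·√(1-0.3²) = 7.632.
tp = π/ωd = π/7.632 = 0.4117 s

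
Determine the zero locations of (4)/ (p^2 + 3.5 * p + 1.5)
Numerator is a nonzero constant (4) → Zeros: none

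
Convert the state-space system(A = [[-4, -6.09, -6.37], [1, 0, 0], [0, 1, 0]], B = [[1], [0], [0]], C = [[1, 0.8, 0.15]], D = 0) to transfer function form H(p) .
H(p) = C(pI - A)⁻¹B + D.
Characteristic polynomial det(pI - A) = p^3 + 4*p^2 + 6.09*p + 6.37.
Numerator from C·adj(pI-A)·B + D·det(pI-A) = p^2 + 0.8*p + 0.15.
H(p) = (p^2 + 0.8*p + 0.15)/(p^3 + 4*p^2 + 6.09*p + 6.37)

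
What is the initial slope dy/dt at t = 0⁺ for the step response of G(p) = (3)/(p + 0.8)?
IVT: y'(0⁺) = lim_{p→∞} p²·Y(p) = lim_{p→∞} p·G(p).
deg(num) = 0, deg(den) = 1, relative degree = 1, so p·G(p) → (leading num)/(leading den) = 3/1 = 3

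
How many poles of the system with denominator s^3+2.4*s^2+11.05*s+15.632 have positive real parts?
s^3 + 2.4*s^2 + 11.05*s + 15.632 = (s + 1.6)(s^2 + 0.8*s + 9.77). Poles: -0.4 + 3.1j, -0.4 - 3.1j, -1.6. RHP poles (Re>0): 0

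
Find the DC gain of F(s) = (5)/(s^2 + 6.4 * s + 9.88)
DC gain = F(0) = num(0)/den(0) = 5/9.88 = 0.5061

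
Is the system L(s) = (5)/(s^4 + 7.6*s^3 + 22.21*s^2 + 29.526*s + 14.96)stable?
Denominator: s^4 + 7.6*s^3 + 22.21*s^2 + 29.526*s + 14.96 = (s + 2.2)(s + 1.6)(s^2 + 3.8*s + 4.25). Poles: -1.6, -1.9 + 0.8j, -1.9 - 0.8j, -2.2. All Re(p)<0: Yes (stable)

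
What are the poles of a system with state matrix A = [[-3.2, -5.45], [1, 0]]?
Eigenvalues solve det(λI - A) = 0.
Characteristic polynomial: λ^2 + 3.2*λ + 5.45 = 0.
Roots: -1.6 + 1.7j, -1.6 - 1.7j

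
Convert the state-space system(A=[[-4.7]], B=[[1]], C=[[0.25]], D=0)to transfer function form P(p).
P(p) = C(pI - A)⁻¹B + D.
Characteristic polynomial det(pI - A) = p + 4.7.
Numerator from C·adj(pI-A)·B + D·det(pI-A) = 0.25.
P(p) = (0.25)/(p + 4.7)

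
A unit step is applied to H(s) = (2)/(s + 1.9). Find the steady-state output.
FVT: lim_{t→∞} y(t) = lim_{s→0} s*Y(s) where Y(s) = H(s)/s.
= lim_{s→0} H(s) = H(0) = num(0)/den(0) = 2/1.9 = 1.053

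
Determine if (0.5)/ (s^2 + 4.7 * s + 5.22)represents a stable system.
Denominator: s^2 + 4.7*s + 5.22 = (s + 2.9)(s + 1.8). Poles: -1.8, -2.9. All Re(p)<0: Yes (stable)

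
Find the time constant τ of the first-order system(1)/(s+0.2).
First-order system: τ = -1/pole. Pole = -0.2. τ = -1/(-0.2) = 5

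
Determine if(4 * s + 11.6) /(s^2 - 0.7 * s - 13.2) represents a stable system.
Denominator: s^2 - 0.7*s - 13.2 = (s - 4)(s + 3.3). Poles: -3.3, 4. All Re(p)<0: No (unstable)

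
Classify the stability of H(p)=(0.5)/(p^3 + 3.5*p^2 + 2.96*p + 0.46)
Denominator: p^3 + 3.5*p^2 + 2.96*p + 0.46 = (p + 0.2)(p + 2.3)(p + 1). Poles: -0.2, -1, -2.3. Stable (all poles in LHP)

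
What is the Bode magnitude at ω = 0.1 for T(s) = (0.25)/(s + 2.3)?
Substitute s = j*0.1: T(j0.1) = 0.108491 - 0.00471698j.
|T(j0.1)| = sqrt(Re² + Im²) = 0.1086.
20*log₁₀(0.1086) = -19.28 dB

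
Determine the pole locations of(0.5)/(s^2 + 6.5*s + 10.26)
Set denominator = 0: s^2 + 6.5*s + 10.26 = (s + 2.7)(s + 3.8) = 0 → Poles: -2.7, -3.8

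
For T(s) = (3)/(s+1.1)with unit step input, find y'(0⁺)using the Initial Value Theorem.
IVT: y'(0⁺) = lim_{s→∞} s²·Y(s) = lim_{s→∞} s·T(s).
deg(num) = 0, deg(den) = 1, relative degree = 1, so s·T(s) → (leading num)/(leading den) = 3/1 = 3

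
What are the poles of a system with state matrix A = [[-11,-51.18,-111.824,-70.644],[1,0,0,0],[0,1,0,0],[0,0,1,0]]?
Eigenvalues solve det(λI - A) = 0.
Characteristic polynomial: λ^4 + 11*λ^3 + 51.18*λ^2 + 111.824*λ + 70.644 = 0.
Factor: (λ + 1)(λ + 4.2)(λ^2 + 5.8*λ + 16.82) = 0.
Roots: -1, -2.9 + 2.9j, -2.9 - 2.9j, -4.2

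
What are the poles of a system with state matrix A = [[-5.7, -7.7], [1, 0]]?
Eigenvalues solve det(λI - A) = 0.
Characteristic polynomial: λ^2 + 5.7*λ + 7.7 = 0.
Factor: (λ + 3.5)(λ + 2.2) = 0.
Roots: -2.2, -3.5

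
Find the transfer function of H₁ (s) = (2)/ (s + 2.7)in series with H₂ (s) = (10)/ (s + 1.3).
Series: H = H₁ · H₂ = (n₁·n₂)/(d₁·d₂).
Num: n₁·n₂ = 20. Den: d₁·d₂ = s^2 + 4*s + 3.51.
H(s) = (20)/(s^2 + 4*s + 3.51)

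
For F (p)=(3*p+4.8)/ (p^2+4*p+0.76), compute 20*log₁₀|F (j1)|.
Substitute p = j*1: F(j1) = 0.675568 - 1.24053j.
|F(j1)| = sqrt(Re² + Im²) = 1.413.
20*log₁₀(1.413) = 3.00 dB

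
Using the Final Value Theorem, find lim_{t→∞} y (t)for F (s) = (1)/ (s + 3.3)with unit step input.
FVT: lim_{t→∞} y(t) = lim_{s→0} s*Y(s) where Y(s) = F(s)/s.
= lim_{s→0} F(s) = F(0) = num(0)/den(0) = 1/3.3 = 0.303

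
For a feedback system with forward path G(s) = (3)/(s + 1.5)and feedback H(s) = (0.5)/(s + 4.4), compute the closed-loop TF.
Closed-loop T = G/(1+GH).
Numerator: G_num * H_den = 3*s + 13.2.
Denominator: G_den * H_den + G_num * H_num = (s^2 + 5.9*s + 6.6) + (1.5) = s^2 + 5.9*s + 8.1.
T(s) = (3*s + 13.2)/(s^2 + 5.9*s + 8.1)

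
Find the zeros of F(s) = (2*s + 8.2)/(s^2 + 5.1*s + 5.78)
Set numerator = 0: 2*s + 8.2 = 0 → Zeros: -4.1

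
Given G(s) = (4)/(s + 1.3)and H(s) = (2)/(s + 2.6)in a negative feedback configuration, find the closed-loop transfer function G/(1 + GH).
Closed-loop T = G/(1+GH).
Numerator: G_num * H_den = 4*s + 10.4.
Denominator: G_den * H_den + G_num * H_num = (s^2 + 3.9*s + 3.38) + (8) = s^2 + 3.9*s + 11.38.
T(s) = (4*s + 10.4)/(s^2 + 3.9*s + 11.38)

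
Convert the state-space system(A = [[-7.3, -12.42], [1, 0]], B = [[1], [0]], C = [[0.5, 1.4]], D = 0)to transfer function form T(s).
T(s) = C(sI - A)⁻¹B + D.
Characteristic polynomial det(sI - A) = s^2 + 7.3*s + 12.42.
Numerator from C·adj(sI-A)·B + D·det(sI-A) = 0.5*s + 1.4.
T(s) = (0.5*s + 1.4)/(s^2 + 7.3*s + 12.42)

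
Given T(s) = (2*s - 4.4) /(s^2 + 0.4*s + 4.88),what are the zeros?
Set numerator = 0: 2*s - 4.4 = 0 → Zeros: 2.2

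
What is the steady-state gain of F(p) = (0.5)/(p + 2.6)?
DC gain = F(0) = num(0)/den(0) = 0.5/2.6 = 0.1923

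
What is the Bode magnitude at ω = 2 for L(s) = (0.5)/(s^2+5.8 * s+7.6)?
Substitute s = j*2: L(j2) = 0.0122017 - 0.0393167j.
|L(j2)| = sqrt(Re² + Im²) = 0.04117.
20*log₁₀(0.04117) = -27.71 dB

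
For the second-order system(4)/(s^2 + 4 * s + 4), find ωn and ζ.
Standard form: ωn²/(s²+2ζωn·s+ωn²).
const=4=ωn² → ωn=2, s coeff=4=2ζωn → ζ=1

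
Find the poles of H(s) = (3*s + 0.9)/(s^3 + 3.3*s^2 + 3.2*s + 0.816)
Set denominator = 0: s^3 + 3.3*s^2 + 3.2*s + 0.816 = (s + 0.4)(s + 1.2)(s + 1.7) = 0 → Poles: -0.4, -1.2, -1.7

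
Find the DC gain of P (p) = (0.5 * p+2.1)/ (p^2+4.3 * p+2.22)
DC gain = P(0) = num(0)/den(0) = 2.1/2.22 = 0.9459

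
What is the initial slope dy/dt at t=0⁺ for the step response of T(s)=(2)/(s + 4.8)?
IVT: y'(0⁺) = lim_{s→∞} s²·Y(s) = lim_{s→∞} s·T(s).
deg(num) = 0, deg(den) = 1, relative degree = 1, so s·T(s) → (leading num)/(leading den) = 2/1 = 2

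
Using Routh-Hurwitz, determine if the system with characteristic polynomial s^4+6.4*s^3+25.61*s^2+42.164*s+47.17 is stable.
Routh array:
s^4: [1, 25.61, 47.17]; s^3: [6.4, 42.164]; s^2: [19.0219, 47.17]; s^1: [26.2934]; s^0: [47.17]
First column: [1, 6.4, 19.0219, 26.2934, 47.17]. Sign changes = 0.
Yes, stable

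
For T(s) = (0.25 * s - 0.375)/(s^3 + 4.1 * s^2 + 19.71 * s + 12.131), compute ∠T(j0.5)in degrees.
Substitute s = j*0.5: T(j0.5) = -0.0135242 + 0.0231038j.
∠T(j0.5) = atan2(Im, Re) = atan2(0.0231038, -0.0135242) = 120.34°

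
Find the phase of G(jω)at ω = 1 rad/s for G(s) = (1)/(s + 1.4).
Substitute s = j*1: G(j1) = 0.472973 - 0.337838j.
∠G(j1) = atan2(Im, Re) = atan2(-0.337838, 0.472973) = -35.54°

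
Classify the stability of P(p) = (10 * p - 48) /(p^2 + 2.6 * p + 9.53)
Denominator: p^2 + 2.6*p + 9.53. Poles: -1.3 + 2.8j, -1.3 - 2.8j. Stable (all poles in LHP)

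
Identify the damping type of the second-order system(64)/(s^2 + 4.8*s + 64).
Standard form: ωn²/(s²+2ζωn·s+ωn²) gives ωn=8, ζ=0.3.
Underdamped (ζ = 0.3 < 1)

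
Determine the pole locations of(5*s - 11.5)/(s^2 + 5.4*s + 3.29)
Set denominator = 0: s^2 + 5.4*s + 3.29 = (s + 0.7)(s + 4.7) = 0 → Poles: -0.7, -4.7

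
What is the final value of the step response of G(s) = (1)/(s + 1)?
FVT: lim_{t→∞} y(t) = lim_{s→0} s*Y(s) where Y(s) = G(s)/s.
= lim_{s→0} G(s) = G(0) = num(0)/den(0) = 1/1 = 1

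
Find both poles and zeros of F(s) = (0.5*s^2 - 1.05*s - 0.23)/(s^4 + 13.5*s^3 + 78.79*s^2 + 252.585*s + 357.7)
Set denominator = 0: s^4 + 13.5*s^3 + 78.79*s^2 + 252.585*s + 357.7 = (s + 4.9)(s + 4)(s^2 + 4.6*s + 18.25) = 0 → Poles: -2.3 + 3.6j, -2.3 - 3.6j, -4, -4.9
Set numerator = 0: 0.5*s^2 - 1.05*s - 0.23 = 0.5*(s - 2.3)(s + 0.2) = 0 → Zeros: -0.2, 2.3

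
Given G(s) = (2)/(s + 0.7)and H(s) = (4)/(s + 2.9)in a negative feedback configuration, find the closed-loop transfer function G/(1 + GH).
Closed-loop T = G/(1+GH).
Numerator: G_num * H_den = 2*s + 5.8.
Denominator: G_den * H_den + G_num * H_num = (s^2 + 3.6*s + 2.03) + (8) = s^2 + 3.6*s + 10.03.
T(s) = (2*s + 5.8)/(s^2 + 3.6*s + 10.03)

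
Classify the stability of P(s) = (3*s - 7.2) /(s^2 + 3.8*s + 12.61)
Denominator: s^2 + 3.8*s + 12.61. Poles: -1.9 + 3j, -1.9 - 3j. Stable (all poles in LHP)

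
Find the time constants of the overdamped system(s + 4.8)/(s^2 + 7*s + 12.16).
Overdamped: real poles at -3.8, -3.2. τ = -1/pole → τ₁ = 0.2632, τ₂ = 0.3125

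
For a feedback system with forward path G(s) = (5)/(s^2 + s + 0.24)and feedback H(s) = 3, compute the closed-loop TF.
Closed-loop T = G/(1+GH).
Numerator: G_num * H_den = 5.
Denominator: G_den * H_den + G_num * H_num = (s^2 + s + 0.24) + (15) = s^2 + s + 15.24.
T(s) = (5)/(s^2 + s + 15.24)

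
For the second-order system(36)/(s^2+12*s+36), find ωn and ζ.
Standard form: ωn²/(s²+2ζωn·s+ωn²).
const=36=ωn² → ωn=6, s coeff=12=2ζωn → ζ=1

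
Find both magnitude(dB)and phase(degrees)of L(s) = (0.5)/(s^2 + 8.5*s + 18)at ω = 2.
Substitute s = j*2: L(j2) = 0.014433 - 0.0175258j.
|L| = 20*log₁₀(sqrt(Re²+Im²)) = -32.88 dB.
∠L = atan2(Im, Re) = -50.53°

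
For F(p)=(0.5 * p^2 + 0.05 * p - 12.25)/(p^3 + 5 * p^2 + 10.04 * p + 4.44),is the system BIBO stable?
Denominator: p^3 + 5*p^2 + 10.04*p + 4.44 = (p + 0.6)(p^2 + 4.4*p + 7.4). Poles: -0.6, -2.2 + 1.6j, -2.2 - 1.6j. All Re(p)<0: Yes (stable)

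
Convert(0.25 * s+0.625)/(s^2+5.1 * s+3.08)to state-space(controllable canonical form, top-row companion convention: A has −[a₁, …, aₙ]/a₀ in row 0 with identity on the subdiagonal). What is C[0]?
Reachable canonical form: C = numerator coefficients (right-aligned, zero-padded to length n).
num = 0.25*s + 0.625, C = [[0.25, 0.625]].
C[0] = 0.25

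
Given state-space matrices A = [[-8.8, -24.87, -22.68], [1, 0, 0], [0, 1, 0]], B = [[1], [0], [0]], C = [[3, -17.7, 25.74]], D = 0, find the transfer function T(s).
T(s) = C(sI - A)⁻¹B + D.
Characteristic polynomial det(sI - A) = s^3 + 8.8*s^2 + 24.87*s + 22.68.
Numerator from C·adj(sI-A)·B + D·det(sI-A) = 3*s^2 - 17.7*s + 25.74.
T(s) = (3*s^2 - 17.7*s + 25.74)/(s^3 + 8.8*s^2 + 24.87*s + 22.68)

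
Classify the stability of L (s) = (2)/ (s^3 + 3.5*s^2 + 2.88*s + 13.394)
Denominator: s^3 + 3.5*s^2 + 2.88*s + 13.394 = (s + 3.7)(s^2 - 0.2*s + 3.62). Poles: -3.7, 0.1 + 1.9j, 0.1 - 1.9j. Unstable (2 pole(s) in RHP)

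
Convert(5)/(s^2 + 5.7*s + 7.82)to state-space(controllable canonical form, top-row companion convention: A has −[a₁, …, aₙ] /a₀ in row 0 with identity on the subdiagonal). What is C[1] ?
Reachable canonical form: C = numerator coefficients (right-aligned, zero-padded to length n).
num = 5, C = [[0, 5]].
C[1] = 5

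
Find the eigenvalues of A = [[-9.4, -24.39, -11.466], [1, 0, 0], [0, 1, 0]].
Eigenvalues solve det(λI - A) = 0.
Characteristic polynomial: λ^3 + 9.4*λ^2 + 24.39*λ + 11.466 = 0.
Factor: (λ + 0.6)(λ + 3.9)(λ + 4.9) = 0.
Roots: -0.6, -3.9, -4.9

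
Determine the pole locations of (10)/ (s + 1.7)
Set denominator = 0: s + 1.7 = 0 → Poles: -1.7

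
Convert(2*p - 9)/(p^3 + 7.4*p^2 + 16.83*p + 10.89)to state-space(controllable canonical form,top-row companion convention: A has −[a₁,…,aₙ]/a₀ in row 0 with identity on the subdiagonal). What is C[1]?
Reachable canonical form: C = numerator coefficients (right-aligned, zero-padded to length n).
num = 2*p - 9, C = [[0, 2, -9]].
C[1] = 2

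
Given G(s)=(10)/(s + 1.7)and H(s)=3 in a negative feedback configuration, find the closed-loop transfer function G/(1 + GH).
Closed-loop T = G/(1+GH).
Numerator: G_num * H_den = 10.
Denominator: G_den * H_den + G_num * H_num = (s + 1.7) + (30) = s + 31.7.
T(s) = (10)/(s + 31.7)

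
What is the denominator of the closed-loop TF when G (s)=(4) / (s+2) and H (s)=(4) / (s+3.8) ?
Characteristic poly = G_den * H_den + G_num * H_num = (s^2 + 5.8*s + 7.6) + (16) = s^2 + 5.8*s + 23.6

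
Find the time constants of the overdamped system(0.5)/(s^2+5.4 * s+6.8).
Overdamped: real poles at -2, -3.4. τ = -1/pole → τ₁ = 0.5, τ₂ = 0.2941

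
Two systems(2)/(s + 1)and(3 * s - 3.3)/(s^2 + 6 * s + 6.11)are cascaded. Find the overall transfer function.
Series: H = H₁ · H₂ = (n₁·n₂)/(d₁·d₂).
Num: n₁·n₂ = 6*s - 6.6. Den: d₁·d₂ = s^3 + 7*s^2 + 12.11*s + 6.11.
H(s) = (6*s - 6.6)/(s^3 + 7*s^2 + 12.11*s + 6.11)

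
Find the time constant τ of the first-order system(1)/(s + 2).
First-order system: τ = -1/pole. Pole = -2. τ = -1/(-2) = 0.5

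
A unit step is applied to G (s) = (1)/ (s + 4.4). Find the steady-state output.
FVT: lim_{t→∞} y(t) = lim_{s→0} s*Y(s) where Y(s) = G(s)/s.
= lim_{s→0} G(s) = G(0) = num(0)/den(0) = 1/4.4 = 0.2273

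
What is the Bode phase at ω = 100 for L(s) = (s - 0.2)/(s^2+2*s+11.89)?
Substitute s = j*100: L(j100) = 0.000220412 - 0.0100075j.
∠L(j100) = atan2(Im, Re) = atan2(-0.0100075, 0.000220412) = -88.74°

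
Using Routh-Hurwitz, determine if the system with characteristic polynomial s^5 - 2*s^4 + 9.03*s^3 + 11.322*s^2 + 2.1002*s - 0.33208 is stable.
Routh array:
s^5: [1, 9.03, 2.1002]; s^4: [-2, 11.322, -0.33208]; s^3: [14.691, 1.93416]; s^2: [11.5853, -0.33208]; s^1: [2.35526]; s^0: [-0.33208]
First column: [1, -2, 14.691, 11.5853, 2.35526, -0.33208]. Sign changes = 3.
No, unstable (3 RHP root(s))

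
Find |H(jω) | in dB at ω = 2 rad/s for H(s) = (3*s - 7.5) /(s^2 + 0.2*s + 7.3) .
Substitute s = j*2: H(j2) = -2.02262 + 2.06335j.
|H(j2)| = sqrt(Re² + Im²) = 2.889.
20*log₁₀(2.889) = 9.22 dB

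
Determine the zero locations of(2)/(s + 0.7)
Numerator is a nonzero constant (2) → Zeros: none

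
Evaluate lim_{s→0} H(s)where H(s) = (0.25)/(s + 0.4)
DC gain = H(0) = num(0)/den(0) = 0.25/0.4 = 0.625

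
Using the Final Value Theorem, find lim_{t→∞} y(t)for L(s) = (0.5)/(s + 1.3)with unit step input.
FVT: lim_{t→∞} y(t) = lim_{s→0} s*Y(s) where Y(s) = L(s)/s.
= lim_{s→0} L(s) = L(0) = num(0)/den(0) = 0.5/1.3 = 0.3846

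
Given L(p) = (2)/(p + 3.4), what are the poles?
Set denominator = 0: p + 3.4 = 0 → Poles: -3.4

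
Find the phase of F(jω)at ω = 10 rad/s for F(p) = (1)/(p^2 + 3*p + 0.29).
Substitute p = j*10: F(j10) = -0.00919657 - 0.002767j.
∠F(j10) = atan2(Im, Re) = atan2(-0.002767, -0.00919657) = -163.25°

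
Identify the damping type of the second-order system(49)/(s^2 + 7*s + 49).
Standard form: ωn²/(s²+2ζωn·s+ωn²) gives ωn=7, ζ=0.5.
Underdamped (ζ = 0.5 < 1)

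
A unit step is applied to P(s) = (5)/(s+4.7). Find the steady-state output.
FVT: lim_{t→∞} y(t) = lim_{s→0} s*Y(s) where Y(s) = P(s)/s.
= lim_{s→0} P(s) = P(0) = num(0)/den(0) = 5/4.7 = 1.064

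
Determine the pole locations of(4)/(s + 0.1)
Set denominator = 0: s + 0.1 = 0 → Poles: -0.1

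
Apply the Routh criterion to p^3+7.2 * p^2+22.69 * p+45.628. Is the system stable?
Routh array:
p^3: [1, 22.69]; p^2: [7.2, 45.628]; p^1: [16.3528]; p^0: [45.628]
First column: [1, 7.2, 16.3528, 45.628]. Sign changes = 0.
Yes, stable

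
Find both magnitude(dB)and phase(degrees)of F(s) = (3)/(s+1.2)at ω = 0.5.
Substitute s = j*0.5: F(j0.5) = 2.13018 - 0.887574j.
|F| = 20*log₁₀(sqrt(Re²+Im²)) = 7.26 dB.
∠F = atan2(Im, Re) = -22.62°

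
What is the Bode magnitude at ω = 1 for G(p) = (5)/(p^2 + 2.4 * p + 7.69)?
Substitute p = j*1: G(j1) = 0.662165 - 0.237548j.
|G(j1)| = sqrt(Re² + Im²) = 0.7035.
20*log₁₀(0.7035) = -3.05 dB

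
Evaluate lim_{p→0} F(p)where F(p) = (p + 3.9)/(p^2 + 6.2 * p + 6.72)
DC gain = F(0) = num(0)/den(0) = 3.9/6.72 = 0.5804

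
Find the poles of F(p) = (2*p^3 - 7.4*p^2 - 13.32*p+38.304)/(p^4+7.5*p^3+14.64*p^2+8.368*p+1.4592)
Set denominator = 0: p^4 + 7.5*p^3 + 14.64*p^2 + 8.368*p + 1.4592 = (p + 1.9)(p + 0.4)(p + 4.8)(p + 0.4) = 0 → Poles: -0.4, -0.4, -1.9, -4.8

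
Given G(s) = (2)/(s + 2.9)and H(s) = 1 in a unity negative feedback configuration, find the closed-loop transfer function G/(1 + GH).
Closed-loop T = G/(1+GH).
Numerator: G_num * H_den = 2.
Denominator: G_den * H_den + G_num * H_num = (s + 2.9) + (2) = s + 4.9.
T(s) = (2)/(s + 4.9)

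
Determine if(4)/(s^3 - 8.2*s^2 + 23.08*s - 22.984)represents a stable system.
Denominator: s^3 - 8.2*s^2 + 23.08*s - 22.984 = (s - 3.4)(s^2 - 4.8*s + 6.76). Poles: 2.4 + 1j, 2.4 - 1j, 3.4. All Re(p)<0: No (unstable)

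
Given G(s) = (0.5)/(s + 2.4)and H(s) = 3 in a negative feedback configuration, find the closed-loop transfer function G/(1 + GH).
Closed-loop T = G/(1+GH).
Numerator: G_num * H_den = 0.5.
Denominator: G_den * H_den + G_num * H_num = (s + 2.4) + (1.5) = s + 3.9.
T(s) = (0.5)/(s + 3.9)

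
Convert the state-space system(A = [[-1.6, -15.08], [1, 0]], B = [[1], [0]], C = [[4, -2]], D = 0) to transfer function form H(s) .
H(s) = C(sI - A)⁻¹B + D.
Characteristic polynomial det(sI - A) = s^2 + 1.6*s + 15.08.
Numerator from C·adj(sI-A)·B + D·det(sI-A) = 4*s - 2.
H(s) = (4*s - 2)/(s^2 + 1.6*s + 15.08)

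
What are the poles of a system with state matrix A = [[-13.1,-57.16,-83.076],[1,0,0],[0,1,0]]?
Eigenvalues solve det(λI - A) = 0.
Characteristic polynomial: λ^3 + 13.1*λ^2 + 57.16*λ + 83.076 = 0.
Factor: (λ + 4.6)(λ + 4.3)(λ + 4.2) = 0.
Roots: -4.2, -4.3, -4.6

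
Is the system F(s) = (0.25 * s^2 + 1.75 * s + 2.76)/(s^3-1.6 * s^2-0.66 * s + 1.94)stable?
Denominator: s^3 - 1.6*s^2 - 0.66*s + 1.94 = (s + 1)(s^2 - 2.6*s + 1.94). Poles: -1, 1.3 + 0.5j, 1.3 - 0.5j. All Re(p)<0: No (unstable)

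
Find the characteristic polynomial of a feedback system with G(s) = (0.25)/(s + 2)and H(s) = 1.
Characteristic poly = G_den * H_den + G_num * H_num = (s + 2) + (0.25) = s + 2.25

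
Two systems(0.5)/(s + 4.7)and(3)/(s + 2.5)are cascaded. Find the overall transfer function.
Series: H = H₁ · H₂ = (n₁·n₂)/(d₁·d₂).
Num: n₁·n₂ = 1.5. Den: d₁·d₂ = s^2 + 7.2*s + 11.75.
H(s) = (1.5)/(s^2 + 7.2*s + 11.75)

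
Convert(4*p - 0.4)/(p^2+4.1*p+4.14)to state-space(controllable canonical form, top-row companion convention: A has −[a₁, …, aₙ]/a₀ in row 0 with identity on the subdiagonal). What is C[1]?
Reachable canonical form: C = numerator coefficients (right-aligned, zero-padded to length n).
num = 4*p - 0.4, C = [[4, -0.4]].
C[1] = -0.4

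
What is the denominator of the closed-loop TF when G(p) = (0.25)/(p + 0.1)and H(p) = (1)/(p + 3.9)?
Characteristic poly = G_den * H_den + G_num * H_num = (p^2 + 4*p + 0.39) + (0.25) = p^2 + 4*p + 0.64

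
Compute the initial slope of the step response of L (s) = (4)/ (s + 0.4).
IVT: y'(0⁺) = lim_{s→∞} s²·Y(s) = lim_{s→∞} s·L(s).
deg(num) = 0, deg(den) = 1, relative degree = 1, so s·L(s) → (leading num)/(leading den) = 4/1 = 4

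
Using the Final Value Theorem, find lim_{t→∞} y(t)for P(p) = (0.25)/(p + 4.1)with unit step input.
FVT: lim_{t→∞} y(t) = lim_{p→0} p*Y(p) where Y(p) = P(p)/p.
= lim_{p→0} P(p) = P(0) = num(0)/den(0) = 0.25/4.1 = 0.06098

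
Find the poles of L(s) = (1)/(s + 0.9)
Set denominator = 0: s + 0.9 = 0 → Poles: -0.9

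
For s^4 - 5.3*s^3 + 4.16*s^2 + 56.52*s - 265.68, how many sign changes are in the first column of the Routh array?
Routh array:
s^4: [1, 4.16, -265.68]; s^3: [-5.3, 56.52]; s^2: [14.8242, -265.68]; s^1: [-38.4672]; s^0: [-265.68]
First column: [1, -5.3, 14.8242, -38.4672, -265.68]. Sign changes = 3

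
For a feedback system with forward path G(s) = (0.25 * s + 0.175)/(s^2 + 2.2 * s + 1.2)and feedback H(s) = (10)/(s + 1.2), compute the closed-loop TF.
Closed-loop T = G/(1+GH).
Numerator: G_num * H_den = 0.25*s^2 + 0.475*s + 0.21.
Denominator: G_den * H_den + G_num * H_num = (s^3 + 3.4*s^2 + 3.84*s + 1.44) + (2.5*s + 1.75) = s^3 + 3.4*s^2 + 6.34*s + 3.19.
T(s) = (0.25*s^2 + 0.475*s + 0.21)/(s^3 + 3.4*s^2 + 6.34*s + 3.19)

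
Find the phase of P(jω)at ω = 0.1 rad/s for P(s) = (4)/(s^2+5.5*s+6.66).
Substitute s = j*0.1: P(j0.1) = 0.597417 - 0.0494104j.
∠P(j0.1) = atan2(Im, Re) = atan2(-0.0494104, 0.597417) = -4.73°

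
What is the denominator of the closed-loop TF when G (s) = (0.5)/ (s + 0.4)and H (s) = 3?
Characteristic poly = G_den * H_den + G_num * H_num = (s + 0.4) + (1.5) = s + 1.9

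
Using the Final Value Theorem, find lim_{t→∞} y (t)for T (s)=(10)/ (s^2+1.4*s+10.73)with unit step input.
FVT: lim_{t→∞} y(t) = lim_{s→0} s*Y(s) where Y(s) = T(s)/s.
= lim_{s→0} T(s) = T(0) = num(0)/den(0) = 10/10.73 = 0.932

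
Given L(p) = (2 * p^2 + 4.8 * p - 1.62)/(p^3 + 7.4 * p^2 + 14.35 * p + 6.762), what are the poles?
Set denominator = 0: p^3 + 7.4*p^2 + 14.35*p + 6.762 = (p + 4.6)(p + 0.7)(p + 2.1) = 0 → Poles: -0.7, -2.1, -4.6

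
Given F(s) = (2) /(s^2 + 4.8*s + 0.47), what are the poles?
Set denominator = 0: s^2 + 4.8*s + 0.47 = (s + 4.7)(s + 0.1) = 0 → Poles: -0.1, -4.7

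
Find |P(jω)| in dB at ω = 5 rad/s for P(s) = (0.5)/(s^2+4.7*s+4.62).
Substitute s = j*5: P(j5) = -0.0105313 - 0.0121435j.
|P(j5)| = sqrt(Re² + Im²) = 0.01607.
20*log₁₀(0.01607) = -35.88 dB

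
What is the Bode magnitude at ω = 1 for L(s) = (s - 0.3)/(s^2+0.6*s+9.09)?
Substitute s = j*1: L(j1) = -0.0277625 + 0.125668j.
|L(j1)| = sqrt(Re² + Im²) = 0.1287.
20*log₁₀(0.1287) = -17.81 dB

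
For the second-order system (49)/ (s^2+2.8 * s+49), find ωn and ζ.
Standard form: ωn²/(s²+2ζωn·s+ωn²).
const=49=ωn² → ωn=7, s coeff=2.8=2ζωn → ζ=0.2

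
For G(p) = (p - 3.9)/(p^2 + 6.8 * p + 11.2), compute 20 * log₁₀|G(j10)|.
Substitute p = j*10: G(j10) = 0.0820436 - 0.0497864j.
|G(j10)| = sqrt(Re² + Im²) = 0.09597.
20*log₁₀(0.09597) = -20.36 dB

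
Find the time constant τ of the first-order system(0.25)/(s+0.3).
First-order system: τ = -1/pole. Pole = -0.3. τ = -1/(-0.3) = 3.333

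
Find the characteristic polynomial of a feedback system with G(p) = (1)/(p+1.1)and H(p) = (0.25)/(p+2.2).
Characteristic poly = G_den * H_den + G_num * H_num = (p^2 + 3.3*p + 2.42) + (0.25) = p^2 + 3.3*p + 2.67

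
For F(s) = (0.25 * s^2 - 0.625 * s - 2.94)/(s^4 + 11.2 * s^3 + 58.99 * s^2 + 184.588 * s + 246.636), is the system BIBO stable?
Denominator: s^4 + 11.2*s^3 + 58.99*s^2 + 184.588*s + 246.636 = (s + 4.5)(s + 3.1)(s^2 + 3.6*s + 17.68). Poles: -1.8 + 3.8j, -1.8 - 3.8j, -3.1, -4.5. All Re(p)<0: Yes (stable)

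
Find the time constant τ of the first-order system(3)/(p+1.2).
First-order system: τ = -1/pole. Pole = -1.2. τ = -1/(-1.2) = 0.8333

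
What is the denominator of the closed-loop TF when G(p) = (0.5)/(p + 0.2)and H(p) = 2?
Characteristic poly = G_den * H_den + G_num * H_num = (p + 0.2) + (1) = p + 1.2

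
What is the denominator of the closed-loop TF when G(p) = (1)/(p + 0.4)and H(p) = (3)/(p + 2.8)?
Characteristic poly = G_den * H_den + G_num * H_num = (p^2 + 3.2*p + 1.12) + (3) = p^2 + 3.2*p + 4.12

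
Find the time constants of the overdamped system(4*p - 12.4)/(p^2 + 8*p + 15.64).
Overdamped: real poles at -4.6, -3.4. τ = -1/pole → τ₁ = 0.2174, τ₂ = 0.2941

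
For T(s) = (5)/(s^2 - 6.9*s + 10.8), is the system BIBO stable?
Denominator: s^2 - 6.9*s + 10.8 = (s - 2.4)(s - 4.5). Poles: 2.4, 4.5. All Re(p)<0: No (unstable)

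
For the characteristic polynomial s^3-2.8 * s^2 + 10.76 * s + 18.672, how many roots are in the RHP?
s^3 - 2.8*s^2 + 10.76*s + 18.672 = (s + 1.2)(s^2 - 4*s + 15.56). Poles: -1.2, 2 + 3.4j, 2 - 3.4j. RHP poles (Re>0): 2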